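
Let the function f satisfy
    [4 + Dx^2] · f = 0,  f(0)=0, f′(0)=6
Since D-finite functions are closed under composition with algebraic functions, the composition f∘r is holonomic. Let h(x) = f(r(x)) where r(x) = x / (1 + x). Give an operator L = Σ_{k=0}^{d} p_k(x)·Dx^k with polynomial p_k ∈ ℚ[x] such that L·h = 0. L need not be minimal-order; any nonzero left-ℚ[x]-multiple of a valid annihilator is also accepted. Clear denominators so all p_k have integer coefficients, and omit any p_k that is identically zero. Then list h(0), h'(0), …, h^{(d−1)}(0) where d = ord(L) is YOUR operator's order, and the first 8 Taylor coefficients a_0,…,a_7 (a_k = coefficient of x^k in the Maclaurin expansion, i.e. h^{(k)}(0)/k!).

f: a_k = 0, 6, 0, -4, 0, 4/5, 0, -8/105, …
L₀ from L_f via x↦r, Dx↦r'^{-1}Dx.
L = 4 + (2 + 6·x + 6·x^2 + 2·x^3)·Dx + (1 + 4·x + 6·x^2 + 4·x^3 + x^4)·Dx^2  (order 2).
h: a_k = 0, 6, -6, 2, 6, -86/5, 30, -4418/105, …
ICs: h(0) = 0, h′(0) = 6.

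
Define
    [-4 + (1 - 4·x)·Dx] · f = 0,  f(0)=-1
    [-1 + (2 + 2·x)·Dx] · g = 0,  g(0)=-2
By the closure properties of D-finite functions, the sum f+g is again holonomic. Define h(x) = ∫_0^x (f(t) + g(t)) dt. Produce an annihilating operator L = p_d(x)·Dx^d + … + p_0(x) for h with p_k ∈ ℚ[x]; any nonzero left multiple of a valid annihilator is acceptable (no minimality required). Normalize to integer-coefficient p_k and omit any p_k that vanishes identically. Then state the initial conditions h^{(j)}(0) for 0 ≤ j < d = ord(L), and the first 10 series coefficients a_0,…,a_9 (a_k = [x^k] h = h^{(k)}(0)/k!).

f: a_k = -1, -4, -16, -64, -256, -1024, -4096, -16384, -65536, -262144, …
g: a_k = -2, -1, 1/4, -1/8, 5/64, -7/128, 21/512, -33/1024, 429/16384, -715/32768, …
Sum ⇒ L₀ = lclm(L_f,L_g) in ℚ(x)⟨Dx⟩.
∫: right-multiply L₀ by Dx.
L = (-68 - 48·x)·Dx + (129 + 248·x + 144·x^2)·Dx^2 + (-14 + 18·x + 128·x^2 + 96·x^3)·Dx^3  (order 3).
h: a_k = 0, -3, -5/2, -21/4, -513/32, -16379/320, -43693/256, -2097131/3584, -16777249/8192, -1073741395/147456, …
ICs: h(0) = 0, h′(0) = -3, h′′(0) = -5.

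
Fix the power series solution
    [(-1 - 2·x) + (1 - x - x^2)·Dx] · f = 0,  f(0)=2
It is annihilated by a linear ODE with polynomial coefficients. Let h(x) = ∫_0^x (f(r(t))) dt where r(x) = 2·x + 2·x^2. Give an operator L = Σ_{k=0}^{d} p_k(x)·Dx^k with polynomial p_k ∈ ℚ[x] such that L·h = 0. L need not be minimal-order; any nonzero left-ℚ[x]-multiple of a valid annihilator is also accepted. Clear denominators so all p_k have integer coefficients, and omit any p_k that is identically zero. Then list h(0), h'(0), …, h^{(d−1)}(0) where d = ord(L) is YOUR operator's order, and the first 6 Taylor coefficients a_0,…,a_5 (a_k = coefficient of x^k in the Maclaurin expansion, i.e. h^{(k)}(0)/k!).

f: a_k = 2, 2, 4, 6, 10, 16, …
h₀=f(r): pull back L_f along r ⇒ L₀.
h=∫h₀ ⇒ L = L₀·Dx.
L = (2 + 12·x + 24·x^2 + 16·x^3)·Dx + (-1 + 2·x + 6·x^2 + 8·x^3 + 4·x^4)·Dx^2  (order 2).
h: a_k = 0, 2, 2, 20/3, 20, 64, …
ICs: h(0) = 0, h′(0) = 2.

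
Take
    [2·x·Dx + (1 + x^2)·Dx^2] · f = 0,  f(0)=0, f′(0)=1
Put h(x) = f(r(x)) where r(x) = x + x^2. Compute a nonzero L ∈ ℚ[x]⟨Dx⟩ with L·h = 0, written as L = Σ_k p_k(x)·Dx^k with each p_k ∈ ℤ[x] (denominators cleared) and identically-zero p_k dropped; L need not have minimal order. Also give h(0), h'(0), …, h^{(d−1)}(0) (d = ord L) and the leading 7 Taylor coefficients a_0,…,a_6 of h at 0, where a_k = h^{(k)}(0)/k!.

f: a_k = 0, 1, 0, -1/3, 0, 1/5, 0, …
f∘r: x↦r, Dx↦Dx/r' in L_f ⇒ L₀.
L = (-2 + 2·x + 8·x^2 + 12·x^3 + 6·x^4)·Dx + (1 + 2·x + x^2 + 4·x^3 + 5·x^4 + 2·x^5)·Dx^2  (order 2).
h: a_k = 0, 1, 1, -1/3, -1, -4/5, 2/3, …
ICs: h(0) = 0, h′(0) = 1.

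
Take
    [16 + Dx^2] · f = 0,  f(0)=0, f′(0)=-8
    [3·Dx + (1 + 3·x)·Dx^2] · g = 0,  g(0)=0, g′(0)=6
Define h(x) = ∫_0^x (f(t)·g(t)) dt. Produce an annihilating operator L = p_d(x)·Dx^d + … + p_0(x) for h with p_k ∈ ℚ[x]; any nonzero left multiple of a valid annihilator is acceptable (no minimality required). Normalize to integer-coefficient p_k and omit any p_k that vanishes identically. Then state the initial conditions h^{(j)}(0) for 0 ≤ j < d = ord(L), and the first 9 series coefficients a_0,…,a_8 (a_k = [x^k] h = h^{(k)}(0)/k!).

f: a_k = 0, -8, 0, 64/3, 0, -256/15, 0, 2048/315, 0, …
g: a_k = 0, 6, -9, 18, -81/2, 486/5, -243, 4374/7, -6561/4, …
h₀=f·g: eliminate ⇒ L₀, order ≤ 2·2.
h=∫₀ˣh₀: take L = L₀·Dx.
L = (2272 + 127488·x + 781056·x^2 + 1769472·x^3 + 1327104·x^4)·Dx + (4416 + 50112·x + 165888·x^2 + 165888·x^3)·Dx^2 + (1022 + 19392·x + 102816·x^2 + 221184·x^3 + 165888·x^4)·Dx^3 + (276 + 3132·x + 10368·x^2 + 10368·x^3)·Dx^4 + (55 + 714·x + 3375·x^2 + 6912·x^3 + 5184·x^4)·Dx^5  (order 5).
h: a_k = 0, 0, 0, -16, 18, -16/5, 22, -496/7, 771/5, …
ICs: h(0) = 0, h′(0) = 0, h′′(0) = 0, h′′′(0) = -96, h′′′′(0) = 432.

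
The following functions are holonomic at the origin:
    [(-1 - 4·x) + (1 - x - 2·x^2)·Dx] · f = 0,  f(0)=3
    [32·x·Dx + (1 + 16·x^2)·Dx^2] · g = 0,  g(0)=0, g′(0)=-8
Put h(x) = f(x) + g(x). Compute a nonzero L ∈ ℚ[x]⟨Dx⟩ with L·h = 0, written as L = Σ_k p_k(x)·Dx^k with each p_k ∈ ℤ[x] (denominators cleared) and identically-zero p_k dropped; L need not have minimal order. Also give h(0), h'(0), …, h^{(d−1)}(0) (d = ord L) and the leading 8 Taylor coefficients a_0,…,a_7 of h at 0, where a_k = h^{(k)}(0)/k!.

f: a_k = 3, 3, 9, 15, 33, 63, 129, 255, …
g: a_k = 0, -8, 0, 128/3, 0, -2048/5, 0, 32768/7, …
Weyl lclm of L_f,L_g ⇒ L₀ (ord ≤ 3).
L = (-96 + 384·x + 6912·x^2 + 15360·x^3 + 40704·x^4 + 12288·x^6)·Dx + (31 + 104·x - 392·x^2 + 736·x^3 + 14912·x^4 + 27904·x^5 + 3072·x^6 + 12288·x^7)·Dx^2 + (-3 - 19·x - 128·x^2 - 152·x^3 - 1128·x^4 + 2496·x^5 + 2560·x^6 + 1024·x^7 + 2048·x^8)·Dx^3  (order 3).
h: a_k = 3, -5, 9, 173/3, 33, -1733/5, 129, 34553/7, …
ICs: h(0) = 3, h′(0) = -5, h′′(0) = 18.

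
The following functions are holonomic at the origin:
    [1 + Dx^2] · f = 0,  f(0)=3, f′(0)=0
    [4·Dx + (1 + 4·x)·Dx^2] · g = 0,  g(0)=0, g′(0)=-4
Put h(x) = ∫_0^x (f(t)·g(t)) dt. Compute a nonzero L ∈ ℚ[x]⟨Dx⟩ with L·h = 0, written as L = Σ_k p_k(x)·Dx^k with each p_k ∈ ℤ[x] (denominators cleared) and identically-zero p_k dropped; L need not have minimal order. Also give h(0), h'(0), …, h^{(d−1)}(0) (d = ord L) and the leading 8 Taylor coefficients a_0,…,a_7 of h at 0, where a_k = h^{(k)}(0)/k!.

f: a_k = 3, 0, -3/2, 0, 1/8, 0, -1/240, 0, …
g: a_k = 0, -4, 8, -64/3, 64, -1024/5, 2048/3, -16384/7, …
Product ⇒ symmetric product L₀, ord ≤ 4.
h=∫h₀ ⇒ L = L₀·Dx.
L = (-147 - 144·x - 224·x^2 + 256·x^3 + 256·x^4)·Dx + (-56 - 160·x + 384·x^2 + 512·x^3)·Dx^2 + (-150 - 160·x - 192·x^2 + 512·x^3 + 512·x^4)·Dx^3 + (-56 - 160·x + 384·x^2 + 512·x^3)·Dx^4 + (-3 - 16·x + 32·x^2 + 256·x^3 + 256·x^4)·Dx^5  (order 5).
h: a_k = 0, 0, -6, 8, -29/2, 36, -1943/20, 279, …
ICs: h(0) = 0, h′(0) = 0, h′′(0) = -12, h′′′(0) = 48, h′′′′(0) = -348.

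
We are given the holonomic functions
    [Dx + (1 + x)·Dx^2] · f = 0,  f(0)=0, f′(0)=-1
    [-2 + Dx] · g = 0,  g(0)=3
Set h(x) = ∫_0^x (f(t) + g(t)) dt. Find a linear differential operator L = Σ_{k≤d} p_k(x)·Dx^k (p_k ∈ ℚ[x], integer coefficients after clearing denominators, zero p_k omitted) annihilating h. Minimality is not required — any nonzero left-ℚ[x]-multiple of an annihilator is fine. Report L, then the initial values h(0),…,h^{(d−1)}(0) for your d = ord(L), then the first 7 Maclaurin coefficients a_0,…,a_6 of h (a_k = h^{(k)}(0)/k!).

L = (-8 - 4·x)·Dx^2 + (-2 - 8·x - 4·x^2)·Dx^3 + (3 + 5·x + 2·x^2)·Dx^4  (order 4).
h: a_k = 0, 3, 5/2, 13/6, 11/12, 9/20, 1/10, …
ICs: h(0) = 0, h′(0) = 3, h′′(0) = 5, h′′′(0) = 13.

f: a_k = 0, -1, 1/2, -1/3, 1/4, -1/5, 1/6, …
g: a_k = 3, 6, 6, 4, 2, 4/5, 4/15, …
Weyl lclm of L_f,L_g ⇒ L₀ (ord ≤ 3).
Integrate: L := L₀·Dx.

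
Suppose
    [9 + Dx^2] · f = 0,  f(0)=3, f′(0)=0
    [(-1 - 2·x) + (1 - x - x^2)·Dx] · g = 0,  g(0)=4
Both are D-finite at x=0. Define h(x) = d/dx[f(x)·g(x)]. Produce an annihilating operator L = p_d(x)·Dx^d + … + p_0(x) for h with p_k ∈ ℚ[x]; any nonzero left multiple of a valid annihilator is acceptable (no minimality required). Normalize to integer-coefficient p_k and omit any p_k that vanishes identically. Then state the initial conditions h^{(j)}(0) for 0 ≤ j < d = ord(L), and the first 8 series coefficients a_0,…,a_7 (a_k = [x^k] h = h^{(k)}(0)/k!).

f: a_k = 3, 0, -27/2, 0, 81/8, 0, -243/80, 0, …
g: a_k = 4, 4, 8, 12, 20, 32, 52, 84, …
L₀ := L_f ⊗_s L_g (sym. prod.), ord ≤ 2.
Differentiate: ansatz ord ≤ ord L₀ ⇒ L.
L = (3 - 162·x - 81·x^2 + 162·x^3 + 81·x^4) + (-12 - 6·x + 54·x^2 + 36·x^3)·Dx + (7 - 16·x - 7·x^2 + 18·x^3 + 9·x^4)·Dx^2  (order 2).
h: a_k = 12, -60, -54, -30, -255/2, -2709/10, -9891/20, -127509/140, …
ICs: h(0) = 12, h′(0) = -60.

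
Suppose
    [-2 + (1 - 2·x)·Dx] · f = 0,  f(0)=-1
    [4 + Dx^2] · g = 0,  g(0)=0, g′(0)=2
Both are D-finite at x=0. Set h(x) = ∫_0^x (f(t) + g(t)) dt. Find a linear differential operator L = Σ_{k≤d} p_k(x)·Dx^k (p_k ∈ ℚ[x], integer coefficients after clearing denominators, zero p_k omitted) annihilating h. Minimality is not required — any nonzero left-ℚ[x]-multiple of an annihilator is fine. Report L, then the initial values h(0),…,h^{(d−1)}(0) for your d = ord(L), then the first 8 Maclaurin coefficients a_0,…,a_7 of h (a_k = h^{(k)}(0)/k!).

f: a_k = -1, -2, -4, -8, -16, -32, -64, -128, …
g: a_k = 0, 2, 0, -4/3, 0, 4/15, 0, -8/315, …
Weyl lclm of L_f,L_g ⇒ L₀ (ord ≤ 3).
∫: right-multiply L₀ by Dx.
L = (56 - 32·x + 32·x^2)·Dx + (-12 + 40·x - 48·x^2 + 32·x^3)·Dx^2 + (14 - 8·x + 8·x^2)·Dx^3 + (-3 + 10·x - 12·x^2 + 8·x^3)·Dx^4  (order 4).
h: a_k = 0, -1, 0, -4/3, -7/3, -16/5, -238/45, -64/7, …
ICs: h(0) = 0, h′(0) = -1, h′′(0) = 0, h′′′(0) = -8.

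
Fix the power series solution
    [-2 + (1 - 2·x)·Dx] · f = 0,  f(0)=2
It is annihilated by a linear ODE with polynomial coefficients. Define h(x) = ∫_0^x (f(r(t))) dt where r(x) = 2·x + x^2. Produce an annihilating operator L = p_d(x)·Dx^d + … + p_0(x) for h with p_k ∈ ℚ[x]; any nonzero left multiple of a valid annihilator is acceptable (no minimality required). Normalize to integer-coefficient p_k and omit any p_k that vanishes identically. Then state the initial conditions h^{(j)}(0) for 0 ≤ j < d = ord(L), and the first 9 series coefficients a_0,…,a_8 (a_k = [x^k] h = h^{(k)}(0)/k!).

f: a_k = 2, 4, 8, 16, 32, 64, 128, 256, 512, …
Substitute x→r, Dx→(1/r')Dx; clear ⇒ L₀.
Integrate: L := L₀·Dx.
L = (4 + 4·x)·Dx + (-1 + 4·x + 2·x^2)·Dx^2  (order 2).
h: a_k = 0, 2, 4, 12, 40, 712/5, 528, 14096/7, 7840, …
ICs: h(0) = 0, h′(0) = 2.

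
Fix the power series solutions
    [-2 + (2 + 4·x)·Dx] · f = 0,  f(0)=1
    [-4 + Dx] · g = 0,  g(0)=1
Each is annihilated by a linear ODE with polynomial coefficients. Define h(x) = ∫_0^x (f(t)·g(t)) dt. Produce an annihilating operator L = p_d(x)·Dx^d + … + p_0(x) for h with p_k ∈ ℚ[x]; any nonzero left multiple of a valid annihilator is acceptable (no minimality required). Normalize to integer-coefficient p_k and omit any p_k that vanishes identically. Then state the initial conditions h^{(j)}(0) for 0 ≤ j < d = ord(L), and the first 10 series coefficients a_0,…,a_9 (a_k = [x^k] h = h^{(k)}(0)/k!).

L = (-5 - 8·x)·Dx + (1 + 2·x)·Dx^2  (order 2).
h: a_k = 0, 1, 5/2, 23/6, 103/24, 449/120, 1949/720, 1643/1008, 36047/40320, 135617/362880, …
ICs: h(0) = 0, h′(0) = 1.

f: a_k = 1, 1, -1/2, 1/2, -5/8, 7/8, -21/16, 33/16, -429/128, 715/128, …
g: a_k = 1, 4, 8, 32/3, 32/3, 128/15, 256/45, 1024/315, 512/315, 2048/2835, …
Sym-product of L_f,L_g gives L₀ (≤ ord 1).
h=∫h₀ ⇒ L = L₀·Dx.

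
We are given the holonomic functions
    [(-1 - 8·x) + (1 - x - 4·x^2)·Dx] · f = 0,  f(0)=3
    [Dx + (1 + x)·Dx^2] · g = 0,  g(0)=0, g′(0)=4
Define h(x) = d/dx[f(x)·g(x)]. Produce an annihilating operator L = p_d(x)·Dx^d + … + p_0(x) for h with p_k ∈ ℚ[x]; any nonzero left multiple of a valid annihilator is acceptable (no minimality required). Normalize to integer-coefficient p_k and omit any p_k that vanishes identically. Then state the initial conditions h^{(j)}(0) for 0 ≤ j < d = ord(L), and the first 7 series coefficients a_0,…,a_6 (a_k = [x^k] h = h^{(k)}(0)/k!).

f: a_k = 3, 3, 15, 27, 87, 195, 543, …
g: a_k = 0, 4, -2, 4/3, -1, 4/5, -2/3, …
h₀=f·g: eliminate ⇒ L₀, order ≤ 1·2.
Differentiate: ansatz ord ≤ ord L₀ ⇒ L.
L = (236 + 648·x + 576·x^2) + (25 + 277·x + 672·x^2 + 448·x^3)·Dx + (-9 - 16·x + 45·x^2 + 116·x^3 + 64·x^4)·Dx^2  (order 2).
h: a_k = 12, 12, 174, 316, 1567, 18822/5, 13179, …
ICs: h(0) = 12, h′(0) = 12.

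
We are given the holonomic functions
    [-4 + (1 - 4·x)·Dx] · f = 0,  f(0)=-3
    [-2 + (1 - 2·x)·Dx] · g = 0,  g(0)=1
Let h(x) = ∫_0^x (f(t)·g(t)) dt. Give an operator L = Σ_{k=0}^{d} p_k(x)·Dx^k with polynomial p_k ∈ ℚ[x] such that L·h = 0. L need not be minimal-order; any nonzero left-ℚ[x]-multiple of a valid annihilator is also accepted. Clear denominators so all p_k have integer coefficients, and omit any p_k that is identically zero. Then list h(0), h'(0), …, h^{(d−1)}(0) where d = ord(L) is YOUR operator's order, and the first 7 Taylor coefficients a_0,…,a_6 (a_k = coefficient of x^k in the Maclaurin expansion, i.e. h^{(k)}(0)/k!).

L = (-6 + 16·x)·Dx + (1 - 6·x + 8·x^2)·Dx^2  (order 2).
h: a_k = 0, -3, -9, -28, -90, -1488/5, -1008, …
ICs: h(0) = 0, h′(0) = -3.

f: a_k = -3, -12, -48, -192, -768, -3072, -12288, …
g: a_k = 1, 2, 4, 8, 16, 32, 64, …
Product ⇒ symmetric product L₀, ord ≤ 1.
Integrate: L := L₀·Dx.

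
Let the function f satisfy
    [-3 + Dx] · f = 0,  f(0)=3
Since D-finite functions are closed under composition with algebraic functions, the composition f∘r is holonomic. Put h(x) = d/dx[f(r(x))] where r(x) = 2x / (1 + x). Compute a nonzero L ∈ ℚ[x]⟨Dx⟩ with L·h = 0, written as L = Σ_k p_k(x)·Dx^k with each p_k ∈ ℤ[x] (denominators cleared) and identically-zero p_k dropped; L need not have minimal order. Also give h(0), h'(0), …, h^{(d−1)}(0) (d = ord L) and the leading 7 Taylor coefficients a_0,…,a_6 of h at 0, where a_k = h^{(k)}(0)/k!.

f: a_k = 3, 9, 27/2, 27/2, 81/8, 243/40, 243/80, …
h₀=f(r): pull back L_f along r ⇒ L₀.
Differentiate: ansatz ord ≤ ord L₀ ⇒ L.
L = (4 - 2·x) + (-1 - 2·x - x^2)·Dx  (order 1).
h: a_k = 18, 72, 54, -72, -18, 432/5, -342/5, …
ICs: h(0) = 18.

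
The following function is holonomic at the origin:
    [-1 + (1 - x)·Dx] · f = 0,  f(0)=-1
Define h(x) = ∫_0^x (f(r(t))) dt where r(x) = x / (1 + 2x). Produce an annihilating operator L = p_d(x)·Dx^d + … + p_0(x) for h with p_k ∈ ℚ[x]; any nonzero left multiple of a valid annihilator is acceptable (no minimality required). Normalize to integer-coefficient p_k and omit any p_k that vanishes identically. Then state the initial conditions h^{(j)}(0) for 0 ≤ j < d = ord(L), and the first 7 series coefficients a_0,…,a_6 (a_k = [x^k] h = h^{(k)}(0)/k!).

L = -Dx + (1 + 3·x + 2·x^2)·Dx^2  (order 2).
h: a_k = 0, -1, -1/2, 1/3, -1/4, 1/5, -1/6, …
ICs: h(0) = 0, h′(0) = -1.

f: a_k = -1, -1, -1, -1, -1, -1, -1, …
Substitute x→r, Dx→(1/r')Dx; clear ⇒ L₀.
∫: right-multiply L₀ by Dx.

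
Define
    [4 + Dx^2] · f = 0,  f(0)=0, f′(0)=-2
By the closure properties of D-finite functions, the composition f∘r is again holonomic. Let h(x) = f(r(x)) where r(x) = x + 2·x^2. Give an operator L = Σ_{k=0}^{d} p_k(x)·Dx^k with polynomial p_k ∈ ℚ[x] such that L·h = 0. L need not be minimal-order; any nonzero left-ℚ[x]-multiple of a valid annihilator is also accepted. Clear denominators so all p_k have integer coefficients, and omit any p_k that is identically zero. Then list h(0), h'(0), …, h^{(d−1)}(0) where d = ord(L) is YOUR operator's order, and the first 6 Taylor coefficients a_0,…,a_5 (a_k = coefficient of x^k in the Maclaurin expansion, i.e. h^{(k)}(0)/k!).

f: a_k = 0, -2, 0, 4/3, 0, -4/15, …
f∘r: x↦r, Dx↦Dx/r' in L_f ⇒ L₀.
L = (4 + 48·x + 192·x^2 + 256·x^3) - 4·Dx + (1 + 4·x)·Dx^2  (order 2).
h: a_k = 0, -2, -4, 4/3, 8, 236/15, …
ICs: h(0) = 0, h′(0) = -2.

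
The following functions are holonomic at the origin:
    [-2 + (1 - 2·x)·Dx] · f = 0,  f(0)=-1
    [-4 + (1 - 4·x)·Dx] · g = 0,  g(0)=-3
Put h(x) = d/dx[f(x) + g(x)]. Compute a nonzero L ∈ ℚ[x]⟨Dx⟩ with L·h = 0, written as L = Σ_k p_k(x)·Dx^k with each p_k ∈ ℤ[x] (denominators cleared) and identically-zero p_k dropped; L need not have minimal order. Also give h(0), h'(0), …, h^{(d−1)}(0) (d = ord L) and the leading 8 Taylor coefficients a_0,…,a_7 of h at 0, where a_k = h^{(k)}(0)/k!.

L = 48 + (-18 + 48·x)·Dx + (1 - 6·x + 8·x^2)·Dx^2  (order 2).
h: a_k = -14, -104, -600, -3136, -15520, -74112, -344960, -1574912, …
ICs: h(0) = -14, h′(0) = -104.

f: a_k = -1, -2, -4, -8, -16, -32, -64, -128, …
g: a_k = -3, -12, -48, -192, -768, -3072, -12288, -49152, …
Weyl lclm of L_f,L_g ⇒ L₀ (ord ≤ 2).
Derive L from L₀ (diff closure).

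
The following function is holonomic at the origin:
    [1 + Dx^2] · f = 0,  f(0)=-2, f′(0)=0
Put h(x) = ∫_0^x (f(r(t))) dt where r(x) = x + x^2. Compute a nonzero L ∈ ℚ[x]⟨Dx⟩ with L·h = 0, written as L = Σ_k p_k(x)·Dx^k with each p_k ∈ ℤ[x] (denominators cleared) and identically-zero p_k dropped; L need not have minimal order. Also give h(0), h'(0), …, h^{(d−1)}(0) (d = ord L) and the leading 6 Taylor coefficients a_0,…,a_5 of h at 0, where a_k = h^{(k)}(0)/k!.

f: a_k = -2, 0, 1, 0, -1/12, 0, …
Substitute x→r, Dx→(1/r')Dx; clear ⇒ L₀.
h=∫h₀ ⇒ L = L₀·Dx.
L = (1 + 6·x + 12·x^2 + 8·x^3)·Dx - 2·Dx^2 + (1 + 2·x)·Dx^3  (order 3).
h: a_k = 0, -2, 0, 1/3, 1/2, 11/60, …
ICs: h(0) = 0, h′(0) = -2, h′′(0) = 0.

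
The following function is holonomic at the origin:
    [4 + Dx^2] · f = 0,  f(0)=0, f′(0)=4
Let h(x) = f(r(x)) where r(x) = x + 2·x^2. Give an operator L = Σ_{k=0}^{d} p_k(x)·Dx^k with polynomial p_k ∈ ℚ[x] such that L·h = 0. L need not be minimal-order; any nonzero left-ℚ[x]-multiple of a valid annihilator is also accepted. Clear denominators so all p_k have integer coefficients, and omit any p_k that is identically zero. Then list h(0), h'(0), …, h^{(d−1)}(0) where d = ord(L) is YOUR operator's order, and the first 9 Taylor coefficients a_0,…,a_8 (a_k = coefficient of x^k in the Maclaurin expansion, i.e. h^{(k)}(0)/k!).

L = (4 + 48·x + 192·x^2 + 256·x^3) - 4·Dx + (1 + 4·x)·Dx^2  (order 2).
h: a_k = 0, 4, 8, -8/3, -16, -472/15, -16, 6704/315, 1888/45, …
ICs: h(0) = 0, h′(0) = 4.

f: a_k = 0, 4, 0, -8/3, 0, 8/15, 0, -16/315, 0, …
Change of var in L_f (x↦r) gives L₀.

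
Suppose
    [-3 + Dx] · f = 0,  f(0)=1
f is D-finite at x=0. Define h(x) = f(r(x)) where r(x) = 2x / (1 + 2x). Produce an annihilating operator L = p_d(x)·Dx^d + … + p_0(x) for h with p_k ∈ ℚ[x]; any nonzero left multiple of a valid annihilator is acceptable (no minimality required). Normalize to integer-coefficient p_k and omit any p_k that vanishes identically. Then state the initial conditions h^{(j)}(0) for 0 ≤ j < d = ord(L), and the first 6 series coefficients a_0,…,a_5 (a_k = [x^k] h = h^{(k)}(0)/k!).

L = -6 + (1 + 4·x + 4·x^2)·Dx  (order 1).
h: a_k = 1, 6, 6, -12, 6, 84/5, …
ICs: h(0) = 1.

f: a_k = 1, 3, 9/2, 9/2, 27/8, 81/40, …
h₀=f(r): pull back L_f along r ⇒ L₀.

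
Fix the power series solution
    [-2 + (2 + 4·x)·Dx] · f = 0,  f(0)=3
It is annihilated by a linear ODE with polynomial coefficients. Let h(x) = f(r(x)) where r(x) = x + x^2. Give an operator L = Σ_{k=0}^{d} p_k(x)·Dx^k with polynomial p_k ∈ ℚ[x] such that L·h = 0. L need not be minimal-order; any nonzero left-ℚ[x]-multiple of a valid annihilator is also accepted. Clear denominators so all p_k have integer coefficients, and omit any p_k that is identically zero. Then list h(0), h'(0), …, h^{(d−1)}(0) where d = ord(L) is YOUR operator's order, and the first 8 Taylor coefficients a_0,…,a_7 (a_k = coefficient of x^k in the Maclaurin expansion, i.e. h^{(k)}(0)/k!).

f: a_k = 3, 3, -3/2, 3/2, -15/8, 21/8, -63/16, 99/16, …
f∘r: x↦r, Dx↦Dx/r' in L_f ⇒ L₀.
L = (-1 - 2·x) + (1 + 2·x + 2·x^2)·Dx  (order 1).
h: a_k = 3, 3, 3/2, -3/2, 9/8, -3/8, -9/16, 21/16, …
ICs: h(0) = 3.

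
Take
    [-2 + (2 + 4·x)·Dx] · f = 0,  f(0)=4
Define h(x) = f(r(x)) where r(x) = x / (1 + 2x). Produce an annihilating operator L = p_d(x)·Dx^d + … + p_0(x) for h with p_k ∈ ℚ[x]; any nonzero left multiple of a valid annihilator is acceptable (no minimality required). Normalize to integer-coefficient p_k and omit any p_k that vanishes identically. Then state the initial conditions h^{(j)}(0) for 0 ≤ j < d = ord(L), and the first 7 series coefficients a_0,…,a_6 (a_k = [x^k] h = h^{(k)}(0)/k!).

f: a_k = 4, 4, -2, 2, -5/2, 7/2, -21/4, …
Substitute x→r, Dx→(1/r')Dx; clear ⇒ L₀.
L = -1 + (1 + 6·x + 8·x^2)·Dx  (order 1).
h: a_k = 4, 4, -10, 26, -141/2, 399/2, -2353/4, …
ICs: h(0) = 4.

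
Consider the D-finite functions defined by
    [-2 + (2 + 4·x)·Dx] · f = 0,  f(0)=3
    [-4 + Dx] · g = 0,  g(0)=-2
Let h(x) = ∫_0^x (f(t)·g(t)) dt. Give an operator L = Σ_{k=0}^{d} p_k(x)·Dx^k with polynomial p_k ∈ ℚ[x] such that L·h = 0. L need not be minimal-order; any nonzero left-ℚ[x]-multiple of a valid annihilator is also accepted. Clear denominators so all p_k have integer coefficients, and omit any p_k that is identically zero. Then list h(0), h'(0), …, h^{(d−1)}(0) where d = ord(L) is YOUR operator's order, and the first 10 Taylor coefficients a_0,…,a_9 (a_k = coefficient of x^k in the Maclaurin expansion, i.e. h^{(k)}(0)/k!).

L = (-5 - 8·x)·Dx + (1 + 2·x)·Dx^2  (order 2).
h: a_k = 0, -6, -15, -23, -103/4, -449/20, -1949/120, -1643/168, -36047/6720, -135617/60480, …
ICs: h(0) = 0, h′(0) = -6.

f: a_k = 3, 3, -3/2, 3/2, -15/8, 21/8, -63/16, 99/16, -1287/128, 2145/128, …
g: a_k = -2, -8, -16, -64/3, -64/3, -256/15, -512/45, -2048/315, -1024/315, -4096/2835, …
Sym-product of L_f,L_g gives L₀ (≤ ord 1).
∫: right-multiply L₀ by Dx.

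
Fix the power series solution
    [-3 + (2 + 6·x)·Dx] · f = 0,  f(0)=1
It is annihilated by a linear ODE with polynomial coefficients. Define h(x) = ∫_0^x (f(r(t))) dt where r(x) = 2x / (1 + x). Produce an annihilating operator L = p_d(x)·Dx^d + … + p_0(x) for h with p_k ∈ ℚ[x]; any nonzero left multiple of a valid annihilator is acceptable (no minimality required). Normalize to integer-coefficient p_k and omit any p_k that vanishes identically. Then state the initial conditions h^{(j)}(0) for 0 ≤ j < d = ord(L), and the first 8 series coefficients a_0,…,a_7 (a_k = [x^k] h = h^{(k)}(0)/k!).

f: a_k = 1, 3/2, -9/8, 27/16, -405/128, 1701/256, -15309/1024, 72171/2048, …
L₀ from L_f via x↦r, Dx↦r'^{-1}Dx.
Integrate: L := L₀·Dx.
L = -3·Dx + (1 + 8·x + 7·x^2)·Dx^2  (order 2).
h: a_k = 0, 1, 3/2, -5/2, 51/8, -861/40, 1379/16, -6141/16, …
ICs: h(0) = 0, h′(0) = 1.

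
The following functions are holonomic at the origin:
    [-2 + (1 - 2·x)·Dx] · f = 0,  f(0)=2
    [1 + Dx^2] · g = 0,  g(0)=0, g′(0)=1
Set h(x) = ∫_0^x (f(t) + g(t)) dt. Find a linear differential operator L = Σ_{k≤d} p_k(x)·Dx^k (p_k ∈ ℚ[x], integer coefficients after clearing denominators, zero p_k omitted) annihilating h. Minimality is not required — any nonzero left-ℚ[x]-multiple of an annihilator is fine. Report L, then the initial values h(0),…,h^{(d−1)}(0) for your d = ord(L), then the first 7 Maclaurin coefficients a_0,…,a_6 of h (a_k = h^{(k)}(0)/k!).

L = (50 - 8·x + 8·x^2)·Dx + (-9 + 22·x - 12·x^2 + 8·x^3)·Dx^2 + (50 - 8·x + 8·x^2)·Dx^3 + (-9 + 22·x - 12·x^2 + 8·x^3)·Dx^4  (order 4).
h: a_k = 0, 2, 5/2, 8/3, 95/24, 32/5, 7681/720, …
ICs: h(0) = 0, h′(0) = 2, h′′(0) = 5, h′′′(0) = 16.

f: a_k = 2, 4, 8, 16, 32, 64, 128, …
g: a_k = 0, 1, 0, -1/6, 0, 1/120, 0, …
f+g: L₀ = lclm(L_f,L_g), ord ≤ 1+2.
h=∫h₀ ⇒ L = L₀·Dx.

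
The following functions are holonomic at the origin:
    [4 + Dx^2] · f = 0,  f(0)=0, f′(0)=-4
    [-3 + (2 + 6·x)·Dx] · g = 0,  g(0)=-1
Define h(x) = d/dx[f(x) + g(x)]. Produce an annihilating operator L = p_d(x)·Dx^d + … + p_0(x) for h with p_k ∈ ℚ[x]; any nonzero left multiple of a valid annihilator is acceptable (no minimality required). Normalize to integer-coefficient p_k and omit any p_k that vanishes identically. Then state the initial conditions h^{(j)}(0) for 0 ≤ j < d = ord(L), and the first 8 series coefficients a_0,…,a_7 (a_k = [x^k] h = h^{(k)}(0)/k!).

L = (-1812 - 1152·x - 1728·x^2) + (-344 - 1800·x - 3456·x^2 - 3456·x^3)·Dx + (-453 - 288·x - 432·x^2)·Dx^2 + (-86 - 450·x - 864·x^2 - 864·x^3)·Dx^3  (order 3).
h: a_k = -11/2, 9/4, 47/16, 405/32, -27563/768, 45927/512, -22701097/92160, 2814669/4096, …
ICs: h(0) = -11/2, h′(0) = 9/4, h′′(0) = 47/8.

f: a_k = 0, -4, 0, 8/3, 0, -8/15, 0, 16/315, …
g: a_k = -1, -3/2, 9/8, -27/16, 405/128, -1701/256, 15309/1024, -72171/2048, …
L₀ := lclm(L_f,L_g); ord L₀ ≤ 2+1.
Derive L from L₀ (diff closure).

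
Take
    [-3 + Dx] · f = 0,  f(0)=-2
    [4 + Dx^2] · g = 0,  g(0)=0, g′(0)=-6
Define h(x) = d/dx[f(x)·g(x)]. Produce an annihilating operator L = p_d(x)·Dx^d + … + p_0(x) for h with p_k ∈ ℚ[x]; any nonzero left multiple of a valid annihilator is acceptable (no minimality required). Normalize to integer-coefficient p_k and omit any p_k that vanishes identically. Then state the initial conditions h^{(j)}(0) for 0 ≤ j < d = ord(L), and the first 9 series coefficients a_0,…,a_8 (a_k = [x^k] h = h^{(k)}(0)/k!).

L = 13 - 6·Dx + Dx^2  (order 2).
h: a_k = 12, 72, 138, 120, 61/2, -207/5, -3277/60, -34, -43079/3360, …
ICs: h(0) = 12, h′(0) = 72.

f: a_k = -2, -6, -9, -9, -27/4, -81/20, -81/40, -243/280, -729/2240, …
g: a_k = 0, -6, 0, 4, 0, -4/5, 0, 8/105, 0, …
Product ⇒ symmetric product L₀, ord ≤ 2.
h₀' ⇒ L via d/dx closure of L₀.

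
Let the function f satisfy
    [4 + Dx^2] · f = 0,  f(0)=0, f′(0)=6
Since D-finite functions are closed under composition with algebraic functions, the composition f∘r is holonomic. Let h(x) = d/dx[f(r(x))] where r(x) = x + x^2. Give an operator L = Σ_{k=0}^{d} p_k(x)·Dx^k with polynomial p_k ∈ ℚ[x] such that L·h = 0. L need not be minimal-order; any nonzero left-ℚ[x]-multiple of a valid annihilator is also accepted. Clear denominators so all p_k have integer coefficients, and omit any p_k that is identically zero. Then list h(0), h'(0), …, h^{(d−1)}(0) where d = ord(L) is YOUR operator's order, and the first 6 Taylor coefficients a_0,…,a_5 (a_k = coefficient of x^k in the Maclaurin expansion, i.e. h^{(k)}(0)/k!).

L = (16 + 32·x + 96·x^2 + 128·x^3 + 64·x^4) + (-6 - 12·x)·Dx + (1 + 4·x + 4·x^2)·Dx^2  (order 2).
h: a_k = 6, 12, -12, -48, -56, 0, …
ICs: h(0) = 6, h′(0) = 12.

f: a_k = 0, 6, 0, -4, 0, 4/5, …
Change of var in L_f (x↦r) gives L₀.
h=h₀': d/dx-closure on L₀ ⇒ L.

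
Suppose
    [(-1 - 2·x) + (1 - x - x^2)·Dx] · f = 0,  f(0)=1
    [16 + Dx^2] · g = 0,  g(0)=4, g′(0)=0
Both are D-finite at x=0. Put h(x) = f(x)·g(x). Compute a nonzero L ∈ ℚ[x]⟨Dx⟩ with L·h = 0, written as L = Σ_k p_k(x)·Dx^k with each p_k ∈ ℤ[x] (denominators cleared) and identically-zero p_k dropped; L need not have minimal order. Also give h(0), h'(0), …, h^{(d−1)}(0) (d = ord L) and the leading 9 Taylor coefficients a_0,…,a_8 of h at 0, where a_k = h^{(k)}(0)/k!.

f: a_k = 1, 1, 2, 3, 5, 8, 13, 21, 34, …
g: a_k = 4, 0, -32, 0, 128/3, 0, -1024/45, 0, 2048/315, …
Sym-product of L_f,L_g gives L₀ (≤ ord 2).
L = (-14 + 16·x + 16·x^2) + (2 + 4·x)·Dx + (-1 + x + x^2)·Dx^2  (order 2).
h: a_k = 4, 4, -24, -20, -4/3, -64/3, -2044/45, -3004/45, -11096/105, …
ICs: h(0) = 4, h′(0) = 4.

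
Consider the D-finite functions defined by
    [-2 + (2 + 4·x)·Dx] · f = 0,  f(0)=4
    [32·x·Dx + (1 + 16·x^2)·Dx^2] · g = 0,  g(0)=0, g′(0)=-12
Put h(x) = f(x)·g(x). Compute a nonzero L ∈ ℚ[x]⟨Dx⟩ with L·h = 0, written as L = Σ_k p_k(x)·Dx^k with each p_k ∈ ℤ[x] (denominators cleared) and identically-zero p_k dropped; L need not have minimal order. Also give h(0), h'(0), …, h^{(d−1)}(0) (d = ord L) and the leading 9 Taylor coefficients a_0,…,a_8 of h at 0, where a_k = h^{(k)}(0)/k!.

f: a_k = 4, 4, -2, 2, -5/2, 7/2, -21/4, 33/4, -429/32, …
g: a_k = 0, -12, 0, 64, 0, -3072/5, 0, 49152/7, 0, …
h₀=f·g: eliminate ⇒ L₀, order ≤ 1·2.
L = (3 - 32·x - 16·x^2) + (-2 + 28·x + 96·x^2 + 64·x^3)·Dx + (1 + 4·x + 20·x^2 + 64·x^3 + 64·x^4)·Dx^2  (order 2).
h: a_k = 0, -48, -48, 280, 232, -12778/5, -11858/5, 1022653/35, 944407/35, …
ICs: h(0) = 0, h′(0) = -48.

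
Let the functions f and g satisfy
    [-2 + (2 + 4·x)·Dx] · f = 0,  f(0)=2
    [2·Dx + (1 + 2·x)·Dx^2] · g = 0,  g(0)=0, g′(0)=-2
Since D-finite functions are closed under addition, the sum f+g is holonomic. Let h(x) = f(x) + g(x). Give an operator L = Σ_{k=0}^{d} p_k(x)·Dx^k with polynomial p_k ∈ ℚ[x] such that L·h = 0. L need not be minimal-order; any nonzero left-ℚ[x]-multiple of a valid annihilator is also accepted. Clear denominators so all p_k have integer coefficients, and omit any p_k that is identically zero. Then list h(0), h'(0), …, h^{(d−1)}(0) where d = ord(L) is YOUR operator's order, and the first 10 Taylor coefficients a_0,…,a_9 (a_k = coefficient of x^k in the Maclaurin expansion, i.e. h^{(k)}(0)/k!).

L = 2·Dx + (5 + 10·x)·Dx^2 + (1 + 4·x + 4·x^2)·Dx^3  (order 3).
h: a_k = 2, 0, 1, -5/3, 11/4, -93/20, 193/24, -793/56, 1619/64, -26333/576, …
ICs: h(0) = 2, h′(0) = 0, h′′(0) = 2.

f: a_k = 2, 2, -1, 1, -5/4, 7/4, -21/8, 33/8, -429/64, 715/64, …
g: a_k = 0, -2, 2, -8/3, 4, -32/5, 32/3, -128/7, 32, -512/9, …
L₀ := lclm(L_f,L_g); ord L₀ ≤ 1+2.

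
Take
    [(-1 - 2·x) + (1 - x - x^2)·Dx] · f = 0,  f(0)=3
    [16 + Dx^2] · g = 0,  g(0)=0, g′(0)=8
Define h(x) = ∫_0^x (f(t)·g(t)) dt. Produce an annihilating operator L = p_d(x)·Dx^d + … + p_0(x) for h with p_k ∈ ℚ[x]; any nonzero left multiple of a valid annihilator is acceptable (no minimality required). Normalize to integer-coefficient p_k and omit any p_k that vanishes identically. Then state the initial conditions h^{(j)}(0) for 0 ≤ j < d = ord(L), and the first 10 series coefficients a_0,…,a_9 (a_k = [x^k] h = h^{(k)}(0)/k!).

f: a_k = 3, 3, 6, 9, 15, 24, 39, 63, 102, 165, …
g: a_k = 0, 8, 0, -64/3, 0, 256/15, 0, -2048/315, 0, 4096/2835, …
Product ⇒ symmetric product L₀, ord ≤ 2.
h=∫h₀ ⇒ L = L₀·Dx.
L = (-14 + 16·x + 16·x^2)·Dx + (2 + 4·x)·Dx^2 + (-1 + x + x^2)·Dx^3  (order 3).
h: a_k = 0, 0, 12, 8, -4, 8/5, 36/5, 256/35, 983/105, 2648/189, …
ICs: h(0) = 0, h′(0) = 0, h′′(0) = 24.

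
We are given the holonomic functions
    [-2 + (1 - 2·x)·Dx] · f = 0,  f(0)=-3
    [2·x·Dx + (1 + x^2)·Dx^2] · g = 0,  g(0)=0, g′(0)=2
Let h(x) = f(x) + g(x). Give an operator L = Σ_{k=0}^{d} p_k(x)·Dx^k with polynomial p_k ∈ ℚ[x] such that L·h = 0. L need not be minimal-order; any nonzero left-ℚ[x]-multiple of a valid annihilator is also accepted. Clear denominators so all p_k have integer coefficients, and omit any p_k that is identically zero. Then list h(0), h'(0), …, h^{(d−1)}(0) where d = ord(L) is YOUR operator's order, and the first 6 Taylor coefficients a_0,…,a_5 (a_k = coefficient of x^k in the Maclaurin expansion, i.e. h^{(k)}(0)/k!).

L = (-4 + 32·x + 12·x^2)·Dx + (13 - 4·x + 25·x^2 + 12·x^3)·Dx^2 + (-2 + 3·x + 3·x^3 + 2·x^4)·Dx^3  (order 3).
h: a_k = -3, -4, -12, -74/3, -48, -478/5, …
ICs: h(0) = -3, h′(0) = -4, h′′(0) = -24.

f: a_k = -3, -6, -12, -24, -48, -96, …
g: a_k = 0, 2, 0, -2/3, 0, 2/5, …
h₀=f+g: left-lcm gives L₀, ord ≤ 3.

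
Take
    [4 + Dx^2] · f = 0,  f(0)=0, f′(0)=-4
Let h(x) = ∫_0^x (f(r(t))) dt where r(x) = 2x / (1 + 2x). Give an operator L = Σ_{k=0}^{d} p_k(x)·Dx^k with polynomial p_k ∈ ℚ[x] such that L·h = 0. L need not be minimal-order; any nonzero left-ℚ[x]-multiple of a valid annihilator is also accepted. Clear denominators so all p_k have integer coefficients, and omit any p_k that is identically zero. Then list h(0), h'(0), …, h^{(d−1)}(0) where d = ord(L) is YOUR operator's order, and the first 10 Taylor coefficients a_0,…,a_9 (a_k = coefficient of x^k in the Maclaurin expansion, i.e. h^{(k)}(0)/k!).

f: a_k = 0, -4, 0, 8/3, 0, -8/15, 0, 16/315, 0, -8/2835, …
f∘r: x↦r, Dx↦Dx/r' in L_f ⇒ L₀.
h=∫h₀ ⇒ L = L₀·Dx.
L = 16·Dx + (4 + 24·x + 48·x^2 + 32·x^3)·Dx^2 + (1 + 8·x + 24·x^2 + 32·x^3 + 16·x^4)·Dx^3  (order 3).
h: a_k = 0, 0, -4, 16/3, -8/3, -64/5, 2752/45, -1280/7, 141376/315, -388096/405, …
ICs: h(0) = 0, h′(0) = 0, h′′(0) = -8.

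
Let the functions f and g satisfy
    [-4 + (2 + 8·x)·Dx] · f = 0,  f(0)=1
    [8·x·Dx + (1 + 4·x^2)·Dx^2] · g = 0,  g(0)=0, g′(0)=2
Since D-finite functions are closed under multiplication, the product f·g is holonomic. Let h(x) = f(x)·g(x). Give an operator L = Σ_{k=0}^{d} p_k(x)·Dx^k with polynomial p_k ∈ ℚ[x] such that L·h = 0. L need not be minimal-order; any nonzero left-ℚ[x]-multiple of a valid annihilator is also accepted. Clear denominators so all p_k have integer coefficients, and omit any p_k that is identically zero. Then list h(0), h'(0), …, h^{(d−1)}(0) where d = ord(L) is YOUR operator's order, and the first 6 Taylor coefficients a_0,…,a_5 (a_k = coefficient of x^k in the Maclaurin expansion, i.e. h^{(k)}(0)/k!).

f: a_k = 1, 2, -2, 4, -10, 28, …
g: a_k = 0, 2, 0, -8/3, 0, 32/5, …
f·g: L₀ = L_f ⊗_s L_g, ord ≤ 1·2.
L = (12 - 16·x - 16·x^2) + (-4 - 8·x + 48·x^2 + 64·x^3)·Dx + (1 + 8·x + 20·x^2 + 32·x^3 + 64·x^4)·Dx^2  (order 2).
h: a_k = 0, 2, 4, -20/3, 8/3, -124/15, …
ICs: h(0) = 0, h′(0) = 2.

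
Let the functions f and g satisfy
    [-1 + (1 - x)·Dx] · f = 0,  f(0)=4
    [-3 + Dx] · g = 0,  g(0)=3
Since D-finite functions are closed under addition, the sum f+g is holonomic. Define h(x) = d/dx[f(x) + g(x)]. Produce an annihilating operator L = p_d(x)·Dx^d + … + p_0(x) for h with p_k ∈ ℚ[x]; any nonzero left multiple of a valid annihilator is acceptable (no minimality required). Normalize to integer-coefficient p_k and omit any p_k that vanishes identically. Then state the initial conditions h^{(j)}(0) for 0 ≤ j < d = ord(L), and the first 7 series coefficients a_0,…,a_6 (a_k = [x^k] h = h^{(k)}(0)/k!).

L = 18·x + (3 - 18·x + 9·x^2)·Dx + (-1 + 4·x - 3·x^2)·Dx^2  (order 2).
h: a_k = 13, 35, 105/2, 113/2, 403/8, 1689/40, 2969/80, …
ICs: h(0) = 13, h′(0) = 35.

f: a_k = 4, 4, 4, 4, 4, 4, 4, …
g: a_k = 3, 9, 27/2, 27/2, 81/8, 243/40, 243/80, …
Sum ⇒ L₀ = lclm(L_f,L_g) in ℚ(x)⟨Dx⟩.
Differentiate: ansatz ord ≤ ord L₀ ⇒ L.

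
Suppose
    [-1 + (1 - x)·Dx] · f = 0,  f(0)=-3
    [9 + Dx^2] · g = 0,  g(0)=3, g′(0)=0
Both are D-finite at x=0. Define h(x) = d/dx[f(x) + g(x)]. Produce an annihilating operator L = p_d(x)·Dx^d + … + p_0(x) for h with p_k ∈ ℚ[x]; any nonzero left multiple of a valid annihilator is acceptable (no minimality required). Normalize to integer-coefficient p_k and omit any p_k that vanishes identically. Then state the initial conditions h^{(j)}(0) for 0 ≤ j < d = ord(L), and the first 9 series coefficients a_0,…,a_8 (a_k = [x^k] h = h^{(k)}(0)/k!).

L = (126 - 108·x + 54·x^2) + (-45 + 99·x - 81·x^2 + 27·x^3)·Dx + (14 - 12·x + 6·x^2)·Dx^2 + (-5 + 11·x - 9·x^2 + 3·x^3)·Dx^3  (order 3).
h: a_k = -3, -33, -9, 57/2, -15, -1449/40, -21, -11253/560, -27, …
ICs: h(0) = -3, h′(0) = -33, h′′(0) = -18.

f: a_k = -3, -3, -3, -3, -3, -3, -3, -3, -3, …
g: a_k = 3, 0, -27/2, 0, 81/8, 0, -243/80, 0, 2187/4480, …
h₀=f+g: left-lcm gives L₀, ord ≤ 3.
Derive L from L₀ (diff closure).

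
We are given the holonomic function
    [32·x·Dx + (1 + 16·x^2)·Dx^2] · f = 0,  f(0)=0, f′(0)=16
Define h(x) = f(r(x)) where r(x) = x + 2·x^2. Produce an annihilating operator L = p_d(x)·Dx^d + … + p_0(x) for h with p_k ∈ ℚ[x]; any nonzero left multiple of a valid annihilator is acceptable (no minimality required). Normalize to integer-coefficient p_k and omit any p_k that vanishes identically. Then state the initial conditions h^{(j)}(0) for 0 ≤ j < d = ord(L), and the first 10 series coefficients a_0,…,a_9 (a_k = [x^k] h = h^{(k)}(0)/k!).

L = (-4 + 32·x + 256·x^2 + 768·x^3 + 768·x^4)·Dx + (1 + 4·x + 16·x^2 + 128·x^3 + 320·x^4 + 256·x^5)·Dx^2  (order 2).
h: a_k = 0, 16, 32, -256/3, -512, -1024/5, 22528/3, 163840/7, -65536, -5439488/9, …
ICs: h(0) = 0, h′(0) = 16.

f: a_k = 0, 16, 0, -256/3, 0, 4096/5, 0, -65536/7, 0, 1048576/9, …
L₀ from L_f via x↦r, Dx↦r'^{-1}Dx.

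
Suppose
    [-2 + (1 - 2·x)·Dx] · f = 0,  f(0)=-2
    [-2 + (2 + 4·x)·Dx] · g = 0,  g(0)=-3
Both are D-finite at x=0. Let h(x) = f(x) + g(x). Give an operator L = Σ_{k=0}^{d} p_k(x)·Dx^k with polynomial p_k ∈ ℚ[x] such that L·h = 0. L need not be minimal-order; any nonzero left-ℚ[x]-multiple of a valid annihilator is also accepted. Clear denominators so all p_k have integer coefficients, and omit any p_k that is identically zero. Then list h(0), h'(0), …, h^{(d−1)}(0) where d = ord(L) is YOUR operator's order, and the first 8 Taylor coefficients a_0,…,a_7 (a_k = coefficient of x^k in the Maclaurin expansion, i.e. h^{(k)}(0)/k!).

L = (-10 - 12·x) + (9 + 28·x + 36·x^2)·Dx + (-1 - 6·x + 4·x^2 + 24·x^3)·Dx^2  (order 2).
h: a_k = -5, -7, -13/2, -35/2, -241/8, -533/8, -1985/16, -4195/16, …
ICs: h(0) = -5, h′(0) = -7.

f: a_k = -2, -4, -8, -16, -32, -64, -128, -256, …
g: a_k = -3, -3, 3/2, -3/2, 15/8, -21/8, 63/16, -99/16, …
f+g: L₀ = lclm(L_f,L_g), ord ≤ 1+1.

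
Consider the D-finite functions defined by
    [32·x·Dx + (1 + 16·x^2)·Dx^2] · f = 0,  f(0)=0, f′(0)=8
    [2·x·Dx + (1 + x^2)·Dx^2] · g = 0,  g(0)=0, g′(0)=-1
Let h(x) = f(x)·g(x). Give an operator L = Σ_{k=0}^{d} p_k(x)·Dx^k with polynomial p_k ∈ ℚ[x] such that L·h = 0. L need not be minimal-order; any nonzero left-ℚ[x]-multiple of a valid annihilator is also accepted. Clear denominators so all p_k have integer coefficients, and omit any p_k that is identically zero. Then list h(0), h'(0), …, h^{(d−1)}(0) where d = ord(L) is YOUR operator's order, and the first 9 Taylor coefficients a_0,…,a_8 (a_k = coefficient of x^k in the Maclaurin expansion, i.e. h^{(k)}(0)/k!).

f: a_k = 0, 8, 0, -128/3, 0, 2048/5, 0, -32768/7, 0, …
g: a_k = 0, -1, 0, 1/3, 0, -1/5, 0, 1/7, 0, …
h₀=f·g: eliminate ⇒ L₀, order ≤ 2·2.
L = (-384·x - 10880·x^3 - 16384·x^5 + 34816·x^7 + 98304·x^9)·Dx + (-68 - 3916·x^2 - 19584·x^4 - 14336·x^6 + 121856·x^8 + 147456·x^10)·Dx^2 + (-136·x - 2632·x^3 - 6528·x^5 + 16448·x^7 + 69632·x^9 + 49152·x^11)·Dx^3 + (-1 - 34·x^2 - 305·x^4 + 4880·x^8 + 8704·x^10 + 4096·x^12)·Dx^4  (order 4).
h: a_k = 0, 0, -8, 0, 136/3, 0, -19144/45, 0, 506872/105, …
ICs: h(0) = 0, h′(0) = 0, h′′(0) = -16, h′′′(0) = 0.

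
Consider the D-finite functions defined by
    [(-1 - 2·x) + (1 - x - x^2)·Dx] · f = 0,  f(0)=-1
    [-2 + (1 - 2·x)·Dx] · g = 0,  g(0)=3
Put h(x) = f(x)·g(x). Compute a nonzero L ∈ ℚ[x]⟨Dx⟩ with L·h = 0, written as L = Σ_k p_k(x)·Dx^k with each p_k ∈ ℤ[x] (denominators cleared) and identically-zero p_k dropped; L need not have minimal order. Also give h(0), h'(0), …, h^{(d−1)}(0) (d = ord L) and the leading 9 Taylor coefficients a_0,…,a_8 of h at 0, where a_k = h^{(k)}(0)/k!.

f: a_k = -1, -1, -2, -3, -5, -8, -13, -21, -34, …
g: a_k = 3, 6, 12, 24, 48, 96, 192, 384, 768, …
h₀=f·g: eliminate ⇒ L₀, order ≤ 1·1.
L = (-3 + 2·x + 6·x^2) + (1 - 3·x + x^2 + 2·x^3)·Dx  (order 1).
h: a_k = -3, -9, -24, -57, -129, -282, -603, -1269, -2640, …
ICs: h(0) = -3.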